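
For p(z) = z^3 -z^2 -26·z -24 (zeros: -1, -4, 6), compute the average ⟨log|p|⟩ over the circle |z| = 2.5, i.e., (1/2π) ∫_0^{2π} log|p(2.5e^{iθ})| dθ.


Zeros: -4, -1, 6; r = 2.5.
Inside |z| < r: -1. Outside (|z| ≥ r): -4, 6.
p(0) = -24, so log|p(0)| = log(24) = 3.1781.
Apply Jensen: I(r) = log|p(0)| + Σ_k log(r/|z_k|), summed over zeros inside |z| < r.
  log(r/|z_k|) for z_k = -1: log(2.5/1) = 0.9163
  Outside zeros (-4, 6) contribute nothing to the Jensen sum.
Sum over inside zeros: 0.9163.
I(r) = log|p(0)| + (inside sum) = 3.1781 + 0.9163 = 4.0943.
Note: since some zeros are outside |z| ≤ r, the simplified n·log(r) form does NOT apply — only the inside zeros contribute.

I(r) ≈ 4.0943.


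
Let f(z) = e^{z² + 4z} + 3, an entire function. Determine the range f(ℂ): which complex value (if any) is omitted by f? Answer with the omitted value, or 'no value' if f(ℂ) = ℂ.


Little Picard bounds the complement of f(ℂ) to at most one point.
The exponent g(z) = z² + 4z is a nonconstant polynomial, hence surjective onto ℂ. So e^{g(z)} takes every value in {e^w : w ∈ ℂ} = ℂ ∖ {0}. Adding 3 shifts the range to ℂ ∖ {3}. f omits exactly 3.

Omitted value: 3.


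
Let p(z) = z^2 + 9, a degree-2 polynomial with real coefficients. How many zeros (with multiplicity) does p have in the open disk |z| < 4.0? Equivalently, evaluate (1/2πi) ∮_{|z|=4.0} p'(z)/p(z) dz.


The zeros of p are: (0 + 3i), (0 - 3i).
Their magnitudes are: 3, 3.
Zeros with |z| < R = 4.0: (0 + 3i), (0 - 3i).
Count = 2.
By the argument principle, (1/2πi) ∮_{|z|=R} p'(z)/p(z) dz equals exactly this count.

Number of zeros inside |z| < 4.0: 2.


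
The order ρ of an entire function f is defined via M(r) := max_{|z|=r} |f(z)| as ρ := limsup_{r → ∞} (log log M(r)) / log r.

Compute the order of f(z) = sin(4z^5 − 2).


Write sin(w) = (e^{iw} ± e^{−iw})/(2 or 2i), so |sin(w)| ≤ e^{|w|}. With w = 4z^5 − 2, |w| ≤ 4r^5 + 2 on |z|=r, giving M(r) ≤ e^{4r^5 + 2} and ρ ≤ 5. For the lower bound, choose z on |z|=r with 4z^5 purely imaginary of modulus 4r^5; then |sin(4z^5 − 2)| grows like e^{4r^5}/2, so ρ ≥ 5. Hence ρ = 5.
Therefore ρ = 5.

Order ρ = 5.


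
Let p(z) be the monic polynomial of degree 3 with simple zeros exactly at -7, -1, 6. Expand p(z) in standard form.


The polynomial is p(z) = ∏_{α ∈ S} (z − α), where S = {-7, -1, 6}.
Expanding the product yields: p(z) = z^3 + 2·z^2 -41·z -42.
The resulting polynomial has degree 3 and real coefficients as required.

p(z) = z^3 + 2·z^2 -41·z -42.


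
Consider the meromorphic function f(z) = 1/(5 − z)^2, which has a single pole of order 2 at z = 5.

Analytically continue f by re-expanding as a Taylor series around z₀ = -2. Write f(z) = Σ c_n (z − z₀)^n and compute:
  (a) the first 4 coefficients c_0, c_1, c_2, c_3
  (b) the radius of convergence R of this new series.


Let w = z − z₀, so z = z₀ + w.
Then 5 − z = 5 − (z₀ + w) = (5 − z₀) − w = 7 − w.
f(z) = 1/(7 − w)^2 = (1/(7)^2) · (1 − w/(7))^{−2}.
By the binomial series (1−u)^{−2} = Σ_{n≥0} C(n+1, 1) u^n for |u|<1, with u = w/(7):
  c_n = C(n+1, 1) / (7)^(n+2).
  c_0 = 1/(7)^2 = 1/49.
  c_1 = 2/(7)^3 = 2/343.
  c_2 = 3/(7)^4 = 3/2401.
  c_3 = 4/(7)^5 = 4/16807.
The series is valid for |w/d| < 1, i.e. |z − z₀| < |d|.
Radius of convergence: R = |5 − z₀| = |7| = 7 (distance from z₀ to the singularity z = 5).

c_0 = 1/49, c_1 = 2/343, c_2 = 3/2401, c_3 = 4/16807; R = 7.


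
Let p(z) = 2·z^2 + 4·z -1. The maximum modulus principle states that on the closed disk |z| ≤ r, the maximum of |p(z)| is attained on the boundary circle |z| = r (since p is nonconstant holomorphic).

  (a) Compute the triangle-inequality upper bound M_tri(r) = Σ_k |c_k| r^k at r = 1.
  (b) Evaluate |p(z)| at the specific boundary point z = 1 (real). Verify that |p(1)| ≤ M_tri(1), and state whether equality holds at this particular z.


Coefficients: c_0 = -1, c_1 = 4, c_2 = 2. Radius r = 1.
Part (a). Triangle bound: M_tri(r) = Σ_k |c_k| r^k
  = |-1|·1^0 + |4|·1^1 + |2|·1^2
  = 1 + 4 + 2 = 7.
This bounds M(r) := max_{|z|=r} |p(z)| from above; equality holds iff all terms c_k z^k can be made to align in phase at a single z on |z|=r.
Part (b). At z = 1 (real, on the circle |z| = r):
  p(1) = (-1)·1^0 + (4)·1^1 + (2)·1^2 = 5.
  |p(1)| = 5.
Check: |p(1)| = 5 ≤ 7 = M_tri(1). ✓ Equality does not hold at z = 1 (the coefficients have mixed signs, so the terms do not all align in phase there).

M_tri(1) = 7; |p(1)| = 5; equality at z=1: no.


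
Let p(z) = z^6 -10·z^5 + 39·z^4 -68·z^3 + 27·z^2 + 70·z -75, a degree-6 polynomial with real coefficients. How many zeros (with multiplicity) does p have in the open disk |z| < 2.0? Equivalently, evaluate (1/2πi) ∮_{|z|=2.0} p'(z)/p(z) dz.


The zeros of p are: -1, (2 + 1i), (2 - 1i), (2 + 1i), (2 - 1i), 3.
Their magnitudes are: 1, 2.236, 2.236, 2.236, 2.236, 3.
Zeros with |z| < R = 2.0: -1.
Count = 1.
By the argument principle, (1/2πi) ∮_{|z|=R} p'(z)/p(z) dz equals exactly this count.

Number of zeros inside |z| < 2.0: 1.


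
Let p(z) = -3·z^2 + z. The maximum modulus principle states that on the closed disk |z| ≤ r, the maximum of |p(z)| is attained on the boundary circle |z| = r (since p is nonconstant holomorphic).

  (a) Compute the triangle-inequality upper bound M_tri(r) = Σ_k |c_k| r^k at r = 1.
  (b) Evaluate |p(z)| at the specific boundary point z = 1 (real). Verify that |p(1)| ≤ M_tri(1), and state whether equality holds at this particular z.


Coefficients: c_0 = 0, c_1 = 1, c_2 = -3. Radius r = 1.
Part (a). Triangle bound: M_tri(r) = Σ_k |c_k| r^k
  = |0|·1^0 + |1|·1^1 + |-3|·1^2
  = 0 + 1 + 3 = 4.
This bounds M(r) := max_{|z|=r} |p(z)| from above; equality holds iff all terms c_k z^k can be made to align in phase at a single z on |z|=r.
Part (b). At z = 1 (real, on the circle |z| = r):
  p(1) = (0)·1^0 + (1)·1^1 + (-3)·1^2 = -2.
  |p(1)| = 2.
Check: |p(1)| = 2 ≤ 4 = M_tri(1). ✓ Equality does not hold at z = 1 (the coefficients have mixed signs, so the terms do not all align in phase there).

M_tri(1) = 4; |p(1)| = 2; equality at z=1: no.


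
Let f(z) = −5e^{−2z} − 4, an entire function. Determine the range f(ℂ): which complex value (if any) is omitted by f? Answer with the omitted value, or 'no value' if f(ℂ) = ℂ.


Little Picard bounds the complement of f(ℂ) to at most one point.
e^{−2z} is never zero on ℂ, so -5·e^{−2z} takes every value in ℂ ∖ {0}. Adding -4 shifts the range to ℂ ∖ {-4}. Thus f omits exactly the value -4.

Omitted value: -4.


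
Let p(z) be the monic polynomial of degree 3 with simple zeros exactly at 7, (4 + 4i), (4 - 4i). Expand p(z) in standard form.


The polynomial is p(z) = ∏_{α ∈ S} (z − α), where S = {7, (4 + 4i), (4 - 4i)}.
Expanding the product yields: p(z) = z^3 -15·z^2 + 88·z -224.
Note conjugate pairs combine to real quadratics: (z − (4+4i))(z − (4−4i)) = z² − 8z + 32.
The resulting polynomial has degree 3 and real coefficients as required.

p(z) = z^3 -15·z^2 + 88·z -224.


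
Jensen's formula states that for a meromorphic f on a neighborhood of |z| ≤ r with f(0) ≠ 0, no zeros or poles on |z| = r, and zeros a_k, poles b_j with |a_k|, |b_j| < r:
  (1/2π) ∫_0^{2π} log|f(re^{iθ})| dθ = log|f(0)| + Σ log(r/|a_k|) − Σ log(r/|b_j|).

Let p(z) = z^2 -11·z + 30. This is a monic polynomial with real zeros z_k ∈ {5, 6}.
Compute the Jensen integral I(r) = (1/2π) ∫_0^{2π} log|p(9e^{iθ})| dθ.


Zeros: 5, 6; r = 9.
Inside |z| < r: 5, 6. Outside (|z| ≥ r): ∅.
p(0) = 30, so log|p(0)| = log(30) = 3.4012.
Apply Jensen: I(r) = log|p(0)| + Σ_k log(r/|z_k|), summed over zeros inside |z| < r.
  log(r/|z_k|) for z_k = 5: log(9/5) = 0.5878
  log(r/|z_k|) for z_k = 6: log(9/6) = 0.4055
Sum over inside zeros: 0.9933.
I(r) = log|p(0)| + (inside sum) = 3.4012 + 0.9933 = 4.3944.
Closed form (all zeros inside, monic): I(r) = n·log(r) = 2·log(9) = 4.3944. ✓

I(r) ≈ 4.3944.


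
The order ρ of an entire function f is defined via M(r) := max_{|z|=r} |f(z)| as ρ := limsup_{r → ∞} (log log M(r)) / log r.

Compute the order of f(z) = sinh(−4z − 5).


sinh(w) is a linear combination of e^{iw} and e^{−iw} (or e^w, e^{−w} in the hyperbolic case), so |sinh(w)| ≤ e^{|w|}. With w = −4z − 5, |w| ≤ 4|z| + 5 = 4r + 5 on |z| = r, giving M(r) ≤ e^{4r + 5}, so ρ ≤ 1. On a suitable ray (z = it for sin/cos; z = t for sinh/cosh, t real → ∞), |sinh(−4z − 5)| grows like e^{4|t|}/2, so ρ ≥ 1. Hence ρ = 1.
Therefore ρ = 1.

Order ρ = 1.


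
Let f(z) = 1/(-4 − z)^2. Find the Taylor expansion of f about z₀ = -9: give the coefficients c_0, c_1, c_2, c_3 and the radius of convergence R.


Let w = z − z₀, so z = z₀ + w.
Then -4 − z = -4 − (z₀ + w) = (-4 − z₀) − w = 5 − w.
f(z) = 1/(5 − w)^2 = (1/(5)^2) · (1 − w/(5))^{−2}.
By the binomial series (1−u)^{−2} = Σ_{n≥0} C(n+1, 1) u^n for |u|<1, with u = w/(5):
  c_n = C(n+1, 1) / (5)^(n+2).
  c_0 = 1/(5)^2 = 1/25.
  c_1 = 2/(5)^3 = 2/125.
  c_2 = 3/(5)^4 = 3/625.
  c_3 = 4/(5)^5 = 4/3125.
The series is valid for |w/d| < 1, i.e. |z − z₀| < |d|.
Radius of convergence: R = |-4 − z₀| = |5| = 5 (distance from z₀ to the singularity z = -4).

c_0 = 1/25, c_1 = 2/125, c_2 = 3/625, c_3 = 4/3125; R = 5.


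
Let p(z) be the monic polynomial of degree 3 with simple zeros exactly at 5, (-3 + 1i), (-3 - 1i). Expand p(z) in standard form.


The polynomial is p(z) = ∏_{α ∈ S} (z − α), where S = {5, (-3 + 1i), (-3 - 1i)}.
Expanding the product yields: p(z) = z^3 + z^2 -20·z -50.
Note conjugate pairs combine to real quadratics: (z − (-3+1i))(z − (-3−1i)) = z² + 6z + 10.
The resulting polynomial has degree 3 and real coefficients as required.

p(z) = z^3 + z^2 -20·z -50.


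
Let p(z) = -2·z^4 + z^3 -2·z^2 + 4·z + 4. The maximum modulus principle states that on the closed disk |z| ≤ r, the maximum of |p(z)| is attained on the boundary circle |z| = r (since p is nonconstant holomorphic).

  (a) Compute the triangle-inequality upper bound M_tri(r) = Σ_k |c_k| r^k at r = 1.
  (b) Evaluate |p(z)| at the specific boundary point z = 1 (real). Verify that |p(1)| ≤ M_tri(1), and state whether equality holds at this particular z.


Coefficients: c_0 = 4, c_1 = 4, c_2 = -2, c_3 = 1, c_4 = -2. Radius r = 1.
Part (a). Triangle bound: M_tri(r) = Σ_k |c_k| r^k
  = |4|·1^0 + |4|·1^1 + |-2|·1^2 + |1|·1^3 + |-2|·1^4
  = 4 + 4 + 2 + 1 + 2 = 13.
This bounds M(r) := max_{|z|=r} |p(z)| from above; equality holds iff all terms c_k z^k can be made to align in phase at a single z on |z|=r.
Part (b). At z = 1 (real, on the circle |z| = r):
  p(1) = (4)·1^0 + (4)·1^1 + (-2)·1^2 + (1)·1^3 + (-2)·1^4 = 5.
  |p(1)| = 5.
Check: |p(1)| = 5 ≤ 13 = M_tri(1). ✓ Equality does not hold at z = 1 (the coefficients have mixed signs, so the terms do not all align in phase there).

M_tri(1) = 13; |p(1)| = 5; equality at z=1: no.


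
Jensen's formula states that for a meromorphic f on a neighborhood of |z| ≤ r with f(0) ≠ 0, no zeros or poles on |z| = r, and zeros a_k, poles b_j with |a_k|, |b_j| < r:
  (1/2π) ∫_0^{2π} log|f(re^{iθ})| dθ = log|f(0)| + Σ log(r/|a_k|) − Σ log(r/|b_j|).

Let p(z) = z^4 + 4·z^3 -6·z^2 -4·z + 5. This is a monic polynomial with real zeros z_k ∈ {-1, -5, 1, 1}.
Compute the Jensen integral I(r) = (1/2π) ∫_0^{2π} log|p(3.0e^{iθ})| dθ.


Zeros: -5, -1, 1, 1; r = 3.0.
Inside |z| < r: -1, 1, 1. Outside (|z| ≥ r): -5.
p(0) = 5, so log|p(0)| = log(5) = 1.6094.
Apply Jensen: I(r) = log|p(0)| + Σ_k log(r/|z_k|), summed over zeros inside |z| < r.
  log(r/|z_k|) for z_k = -1: log(3.0/1) = 1.0986
  log(r/|z_k|) for z_k = 1: log(3.0/1) = 1.0986
  log(r/|z_k|) for z_k = 1: log(3.0/1) = 1.0986
  Outside zeros (-5) contribute nothing to the Jensen sum.
Sum over inside zeros: 3.2958.
I(r) = log|p(0)| + (inside sum) = 1.6094 + 3.2958 = 4.9053.
Note: since some zeros are outside |z| ≤ r, the simplified n·log(r) form does NOT apply — only the inside zeros contribute.

I(r) ≈ 4.9053.


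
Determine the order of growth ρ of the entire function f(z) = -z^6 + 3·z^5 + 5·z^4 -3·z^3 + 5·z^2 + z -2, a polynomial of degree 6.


|f(z)| ≤ Σ|c_k|·r^k = O(r^6) as r → ∞. Polynomial growth is O(e^{r^ε}) for every ε > 0 (since r^6/e^{r^ε} → 0), so ρ ≤ ε for all ε > 0, i.e. ρ = 0. Every nonconstant polynomial has order 0.
Therefore ρ = 0.

Order ρ = 0.


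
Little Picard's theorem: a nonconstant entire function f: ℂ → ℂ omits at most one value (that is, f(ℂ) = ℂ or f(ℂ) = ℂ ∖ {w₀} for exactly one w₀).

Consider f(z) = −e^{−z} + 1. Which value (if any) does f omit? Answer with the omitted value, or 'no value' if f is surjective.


Little Picard bounds the complement of f(ℂ) to at most one point.
e^{−z} is never zero on ℂ, so -1·e^{−z} takes every value in ℂ ∖ {0}. Adding 1 shifts the range to ℂ ∖ {1}. Thus f omits exactly the value 1.

Omitted value: 1.


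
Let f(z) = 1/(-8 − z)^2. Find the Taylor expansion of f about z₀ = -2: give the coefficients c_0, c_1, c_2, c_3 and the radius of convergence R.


Let w = z − z₀, so z = z₀ + w.
Then -8 − z = -8 − (z₀ + w) = (-8 − z₀) − w = -6 − w.
f(z) = 1/(-6 − w)^2 = (1/(-6)^2) · (1 − w/(-6))^{−2}.
By the binomial series (1−u)^{−2} = Σ_{n≥0} C(n+1, 1) u^n for |u|<1, with u = w/(-6):
  c_n = C(n+1, 1) / (-6)^(n+2).
  c_0 = 1/(-6)^2 = 1/36.
  c_1 = 2/(-6)^3 = -1/108.
  c_2 = 3/(-6)^4 = 1/432.
  c_3 = 4/(-6)^5 = -1/1944.
The series is valid for |w/d| < 1, i.e. |z − z₀| < |d|.
Radius of convergence: R = |-8 − z₀| = |-6| = 6 (distance from z₀ to the singularity z = -8).

c_0 = 1/36, c_1 = -1/108, c_2 = 1/432, c_3 = -1/1944; R = 6.


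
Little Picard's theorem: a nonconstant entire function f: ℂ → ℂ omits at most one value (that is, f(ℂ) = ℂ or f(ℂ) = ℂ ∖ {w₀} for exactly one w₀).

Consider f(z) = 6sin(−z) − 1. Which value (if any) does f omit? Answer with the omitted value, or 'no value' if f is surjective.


Little Picard bounds the complement of f(ℂ) to at most one point.
sin is entire and surjective onto ℂ: for every w ∈ ℂ, sin(ζ) = w has a solution ζ ∈ ℂ (e.g., via the complex inverse arcsin). With ζ = −z this gives z = ζ/(-1). Then 6·sin(−z) takes every value in 6·ℂ = ℂ, and adding -1 is a bijection of ℂ. So f is surjective and omits no value. (Note: only on the real line is sin bounded by [−1, 1].)

Omitted value: no value.


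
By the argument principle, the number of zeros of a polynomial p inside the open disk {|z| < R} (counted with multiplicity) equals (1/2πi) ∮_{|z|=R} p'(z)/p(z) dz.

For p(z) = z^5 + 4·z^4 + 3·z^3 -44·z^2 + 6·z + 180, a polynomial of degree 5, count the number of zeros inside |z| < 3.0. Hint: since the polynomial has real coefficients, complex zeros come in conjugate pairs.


The zeros of p are: (-3 + 3i), (-3 - 3i), -2, (2 + 1i), (2 - 1i).
Their magnitudes are: 4.243, 4.243, 2, 2.236, 2.236.
Zeros with |z| < R = 3.0: -2, (2 + 1i), (2 - 1i).
Count = 3.
By the argument principle, (1/2πi) ∮_{|z|=R} p'(z)/p(z) dz equals exactly this count.

Number of zeros inside |z| < 3.0: 3.


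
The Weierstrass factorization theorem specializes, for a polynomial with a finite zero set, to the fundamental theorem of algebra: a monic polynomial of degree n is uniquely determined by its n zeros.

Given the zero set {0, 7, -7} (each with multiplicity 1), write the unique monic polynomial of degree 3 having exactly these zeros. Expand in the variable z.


The polynomial is p(z) = ∏_{α ∈ S} (z − α), where S = {0, 7, -7}.
Expanding the product yields: p(z) = z^3 -49·z.
The resulting polynomial has degree 3 and real coefficients as required.

p(z) = z^3 -49·z.


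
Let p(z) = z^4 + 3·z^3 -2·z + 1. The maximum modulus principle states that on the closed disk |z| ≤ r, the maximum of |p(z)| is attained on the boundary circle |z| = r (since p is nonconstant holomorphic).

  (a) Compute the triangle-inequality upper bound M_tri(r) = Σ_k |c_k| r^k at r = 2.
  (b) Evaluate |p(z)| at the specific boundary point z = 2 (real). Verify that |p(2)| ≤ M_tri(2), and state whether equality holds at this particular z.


Coefficients: c_0 = 1, c_1 = -2, c_2 = 0, c_3 = 3, c_4 = 1. Radius r = 2.
Part (a). Triangle bound: M_tri(r) = Σ_k |c_k| r^k
  = |1|·2^0 + |-2|·2^1 + |0|·2^2 + |3|·2^3 + |1|·2^4
  = 1 + 4 + 0 + 24 + 16 = 45.
This bounds M(r) := max_{|z|=r} |p(z)| from above; equality holds iff all terms c_k z^k can be made to align in phase at a single z on |z|=r.
Part (b). At z = 2 (real, on the circle |z| = r):
  p(2) = (1)·2^0 + (-2)·2^1 + (0)·2^2 + (3)·2^3 + (1)·2^4 = 37.
  |p(2)| = 37.
Check: |p(2)| = 37 ≤ 45 = M_tri(2). ✓ Equality does not hold at z = 2 (the coefficients have mixed signs, so the terms do not all align in phase there).

M_tri(2) = 45; |p(2)| = 37; equality at z=2: no.


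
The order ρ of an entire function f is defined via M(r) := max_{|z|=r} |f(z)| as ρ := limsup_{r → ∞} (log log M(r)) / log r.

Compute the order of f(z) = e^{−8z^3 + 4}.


|e^{−8z^3 + 4}| = e^{Re(-8·z^3) + 4} ≤ e^{8|z|^3 + 4} = e^{8r^3 + 4} on |z| = r, so ρ ≤ 3. Choosing z on |z|=r so that -8·z^3 is real positive (always possible by picking arg z appropriately) gives |f(z)| = e^{8r^3 + 4}, matching the bound. The additive constant 4 does not affect log log M(r) ~ 3·log r. Hence ρ = 3.
Therefore ρ = 3.

Order ρ = 3.


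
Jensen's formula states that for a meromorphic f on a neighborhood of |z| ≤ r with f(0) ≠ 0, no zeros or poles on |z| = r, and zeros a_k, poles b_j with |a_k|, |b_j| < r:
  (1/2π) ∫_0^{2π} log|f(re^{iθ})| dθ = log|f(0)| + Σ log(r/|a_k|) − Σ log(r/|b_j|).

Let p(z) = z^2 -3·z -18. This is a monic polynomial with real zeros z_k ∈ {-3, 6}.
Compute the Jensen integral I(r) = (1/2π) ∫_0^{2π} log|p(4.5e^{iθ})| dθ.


Zeros: -3, 6; r = 4.5.
Inside |z| < r: -3. Outside (|z| ≥ r): 6.
p(0) = -18, so log|p(0)| = log(18) = 2.8904.
Apply Jensen: I(r) = log|p(0)| + Σ_k log(r/|z_k|), summed over zeros inside |z| < r.
  log(r/|z_k|) for z_k = -3: log(4.5/3) = 0.4055
  Outside zeros (6) contribute nothing to the Jensen sum.
Sum over inside zeros: 0.4055.
I(r) = log|p(0)| + (inside sum) = 2.8904 + 0.4055 = 3.2958.
Note: since some zeros are outside |z| ≤ r, the simplified n·log(r) form does NOT apply — only the inside zeros contribute.

I(r) ≈ 3.2958.


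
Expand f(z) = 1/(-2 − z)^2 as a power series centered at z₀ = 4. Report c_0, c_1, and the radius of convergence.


Let w = z − z₀, so z = z₀ + w.
Then -2 − z = -2 − (z₀ + w) = (-2 − z₀) − w = -6 − w.
f(z) = 1/(-6 − w)^2 = (1/(-6)^2) · (1 − w/(-6))^{−2}.
By the binomial series (1−u)^{−2} = Σ_{n≥0} C(n+1, 1) u^n for |u|<1, with u = w/(-6):
  c_n = C(n+1, 1) / (-6)^(n+2).
  c_0 = 1/(-6)^2 = 1/36.
  c_1 = 2/(-6)^3 = -1/108.
The series is valid for |w/d| < 1, i.e. |z − z₀| < |d|.
Radius of convergence: R = |-2 − z₀| = |-6| = 6 (distance from z₀ to the singularity z = -2).

c_0 = 1/36, c_1 = -1/108; R = 6.


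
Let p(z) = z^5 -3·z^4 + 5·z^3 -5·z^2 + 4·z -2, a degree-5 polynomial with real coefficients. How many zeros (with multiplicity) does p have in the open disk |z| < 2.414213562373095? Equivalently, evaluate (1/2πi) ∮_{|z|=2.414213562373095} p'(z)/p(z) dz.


The zeros of p are: 1, (0 + 1i), (0 - 1i), (1 + 1i), (1 - 1i).
Their magnitudes are: 1, 1, 1, 1.414, 1.414.
Zeros with |z| < R = 2.414213562373095: 1, (0 + 1i), (0 - 1i), (1 + 1i), (1 - 1i).
Count = 5.
By the argument principle, (1/2πi) ∮_{|z|=R} p'(z)/p(z) dz equals exactly this count.

Number of zeros inside |z| < 2.414213562373095: 5.


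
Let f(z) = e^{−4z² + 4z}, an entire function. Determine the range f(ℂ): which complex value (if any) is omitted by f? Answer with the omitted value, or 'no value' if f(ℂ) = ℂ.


Little Picard bounds the complement of f(ℂ) to at most one point.
The exponent g(z) = −4z² + 4z is a nonconstant polynomial, hence surjective onto ℂ. So e^{g(z)} takes every value in {e^w : w ∈ ℂ} = ℂ ∖ {0}. Adding 0 shifts the range to ℂ ∖ {0}. f omits exactly 0.

Omitted value: 0.


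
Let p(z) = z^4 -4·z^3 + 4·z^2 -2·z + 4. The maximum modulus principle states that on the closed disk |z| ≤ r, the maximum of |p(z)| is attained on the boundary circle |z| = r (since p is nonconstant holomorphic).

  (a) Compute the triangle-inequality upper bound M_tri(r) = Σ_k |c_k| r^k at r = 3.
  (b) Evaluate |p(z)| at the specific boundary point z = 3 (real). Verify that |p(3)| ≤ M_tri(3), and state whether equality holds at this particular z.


Coefficients: c_0 = 4, c_1 = -2, c_2 = 4, c_3 = -4, c_4 = 1. Radius r = 3.
Part (a). Triangle bound: M_tri(r) = Σ_k |c_k| r^k
  = |4|·3^0 + |-2|·3^1 + |4|·3^2 + |-4|·3^3 + |1|·3^4
  = 4 + 6 + 36 + 108 + 81 = 235.
This bounds M(r) := max_{|z|=r} |p(z)| from above; equality holds iff all terms c_k z^k can be made to align in phase at a single z on |z|=r.
Part (b). At z = 3 (real, on the circle |z| = r):
  p(3) = (4)·3^0 + (-2)·3^1 + (4)·3^2 + (-4)·3^3 + (1)·3^4 = 7.
  |p(3)| = 7.
Check: |p(3)| = 7 ≤ 235 = M_tri(3). ✓ Equality does not hold at z = 3 (the coefficients have mixed signs, so the terms do not all align in phase there).

M_tri(3) = 235; |p(3)| = 7; equality at z=3: no.


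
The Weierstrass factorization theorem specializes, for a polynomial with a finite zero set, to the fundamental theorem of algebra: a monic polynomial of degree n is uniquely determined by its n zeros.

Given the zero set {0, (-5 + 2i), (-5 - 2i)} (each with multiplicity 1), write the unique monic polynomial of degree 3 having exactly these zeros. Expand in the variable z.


The polynomial is p(z) = ∏_{α ∈ S} (z − α), where S = {0, (-5 + 2i), (-5 - 2i)}.
Expanding the product yields: p(z) = z^3 + 10·z^2 + 29·z.
Note conjugate pairs combine to real quadratics: (z − (-5+2i))(z − (-5−2i)) = z² + 10z + 29.
The resulting polynomial has degree 3 and real coefficients as required.

p(z) = z^3 + 10·z^2 + 29·z.


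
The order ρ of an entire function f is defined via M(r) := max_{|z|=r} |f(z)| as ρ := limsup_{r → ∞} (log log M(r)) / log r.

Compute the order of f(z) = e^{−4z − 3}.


|e^{−4z − 3}| = e^{Re(-4·z) + -3} ≤ e^{4|z|^1 + -3} = e^{4r^1 + -3} on |z| = r, so ρ ≤ 1. Choosing z on |z|=r so that -4·z is real positive (always possible by picking arg z appropriately) gives |f(z)| = e^{4r^1 + -3}, matching the bound. The additive constant -3 does not affect log log M(r) ~ 1·log r. Hence ρ = 1.
Therefore ρ = 1.

Order ρ = 1.


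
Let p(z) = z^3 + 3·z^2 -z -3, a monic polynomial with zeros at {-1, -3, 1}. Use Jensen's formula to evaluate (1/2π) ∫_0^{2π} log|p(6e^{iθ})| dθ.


Zeros: -3, -1, 1; r = 6.
Inside |z| < r: -3, -1, 1. Outside (|z| ≥ r): ∅.
p(0) = -3, so log|p(0)| = log(3) = 1.0986.
Apply Jensen: I(r) = log|p(0)| + Σ_k log(r/|z_k|), summed over zeros inside |z| < r.
  log(r/|z_k|) for z_k = -1: log(6/1) = 1.7918
  log(r/|z_k|) for z_k = -3: log(6/3) = 0.6931
  log(r/|z_k|) for z_k = 1: log(6/1) = 1.7918
Sum over inside zeros: 4.2767.
I(r) = log|p(0)| + (inside sum) = 1.0986 + 4.2767 = 5.3753.
Closed form (all zeros inside, monic): I(r) = n·log(r) = 3·log(6) = 5.3753. ✓

I(r) ≈ 5.3753.


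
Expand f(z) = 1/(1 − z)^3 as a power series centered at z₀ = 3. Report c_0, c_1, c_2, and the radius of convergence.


Let w = z − z₀, so z = z₀ + w.
Then 1 − z = 1 − (z₀ + w) = (1 − z₀) − w = -2 − w.
f(z) = 1/(-2 − w)^3 = (1/(-2)^3) · (1 − w/(-2))^{−3}.
By the binomial series (1−u)^{−3} = Σ_{n≥0} C(n+2, 2) u^n for |u|<1, with u = w/(-2):
  c_n = C(n+2, 2) / (-2)^(n+3).
  c_0 = 1/(-2)^3 = -1/8.
  c_1 = 3/(-2)^4 = 3/16.
  c_2 = 6/(-2)^5 = -3/16.
The series is valid for |w/d| < 1, i.e. |z − z₀| < |d|.
Radius of convergence: R = |1 − z₀| = |-2| = 2 (distance from z₀ to the singularity z = 1).

c_0 = -1/8, c_1 = 3/16, c_2 = -3/16; R = 2.


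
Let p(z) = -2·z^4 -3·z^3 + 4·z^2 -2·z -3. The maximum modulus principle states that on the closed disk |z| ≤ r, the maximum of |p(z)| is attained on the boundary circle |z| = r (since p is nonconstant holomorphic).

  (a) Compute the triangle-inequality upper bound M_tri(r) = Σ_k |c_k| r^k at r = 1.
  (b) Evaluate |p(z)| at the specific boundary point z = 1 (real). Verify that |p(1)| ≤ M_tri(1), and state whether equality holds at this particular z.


Coefficients: c_0 = -3, c_1 = -2, c_2 = 4, c_3 = -3, c_4 = -2. Radius r = 1.
Part (a). Triangle bound: M_tri(r) = Σ_k |c_k| r^k
  = |-3|·1^0 + |-2|·1^1 + |4|·1^2 + |-3|·1^3 + |-2|·1^4
  = 3 + 2 + 4 + 3 + 2 = 14.
This bounds M(r) := max_{|z|=r} |p(z)| from above; equality holds iff all terms c_k z^k can be made to align in phase at a single z on |z|=r.
Part (b). At z = 1 (real, on the circle |z| = r):
  p(1) = (-3)·1^0 + (-2)·1^1 + (4)·1^2 + (-3)·1^3 + (-2)·1^4 = -6.
  |p(1)| = 6.
Check: |p(1)| = 6 ≤ 14 = M_tri(1). ✓ Equality does not hold at z = 1 (the coefficients have mixed signs, so the terms do not all align in phase there).

M_tri(1) = 14; |p(1)| = 6; equality at z=1: no.


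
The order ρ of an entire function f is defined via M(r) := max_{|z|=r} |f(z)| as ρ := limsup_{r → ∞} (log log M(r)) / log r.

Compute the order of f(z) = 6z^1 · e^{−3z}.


M(r) = max_{|z|=r} |6|·|z|^1·|e^{−3z}| = 6·r^1 · e^{3r^1} (the factors attain their maxima compatibly on |z|=r). Then log M(r) = log 6 + 1·log r + 3r^1, dominated by the last term, so log log M(r) ~ 1·log r. The polynomial factor 6z^1 contributes only a log r term and does not affect the order. ρ = 1.
Therefore ρ = 1.

Order ρ = 1.


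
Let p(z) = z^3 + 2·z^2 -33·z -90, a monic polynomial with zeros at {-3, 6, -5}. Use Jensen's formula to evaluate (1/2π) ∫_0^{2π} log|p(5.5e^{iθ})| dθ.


Zeros: -5, -3, 6; r = 5.5.
Inside |z| < r: -5, -3. Outside (|z| ≥ r): 6.
p(0) = -90, so log|p(0)| = log(90) = 4.4998.
Apply Jensen: I(r) = log|p(0)| + Σ_k log(r/|z_k|), summed over zeros inside |z| < r.
  log(r/|z_k|) for z_k = -3: log(5.5/3) = 0.6061
  log(r/|z_k|) for z_k = -5: log(5.5/5) = 0.0953
  Outside zeros (6) contribute nothing to the Jensen sum.
Sum over inside zeros: 0.7014.
I(r) = log|p(0)| + (inside sum) = 4.4998 + 0.7014 = 5.2013.
Note: since some zeros are outside |z| ≤ r, the simplified n·log(r) form does NOT apply — only the inside zeros contribute.

I(r) ≈ 5.2013.


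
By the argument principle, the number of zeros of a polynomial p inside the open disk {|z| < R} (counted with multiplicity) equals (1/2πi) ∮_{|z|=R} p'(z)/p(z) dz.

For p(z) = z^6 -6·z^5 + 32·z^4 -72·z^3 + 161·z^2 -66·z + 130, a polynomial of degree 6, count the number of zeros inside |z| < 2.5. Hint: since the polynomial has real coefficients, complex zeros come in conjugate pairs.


The zeros of p are: (0 + 1i), (0 - 1i), (1 + 3i), (1 - 3i), (2 + 3i), (2 - 3i).
Their magnitudes are: 1, 1, 3.162, 3.162, 3.606, 3.606.
Zeros with |z| < R = 2.5: (0 + 1i), (0 - 1i).
Count = 2.
By the argument principle, (1/2πi) ∮_{|z|=R} p'(z)/p(z) dz equals exactly this count.

Number of zeros inside |z| < 2.5: 2.


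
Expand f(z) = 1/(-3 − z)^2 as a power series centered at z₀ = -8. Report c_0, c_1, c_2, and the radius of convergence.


Let w = z − z₀, so z = z₀ + w.
Then -3 − z = -3 − (z₀ + w) = (-3 − z₀) − w = 5 − w.
f(z) = 1/(5 − w)^2 = (1/(5)^2) · (1 − w/(5))^{−2}.
By the binomial series (1−u)^{−2} = Σ_{n≥0} C(n+1, 1) u^n for |u|<1, with u = w/(5):
  c_n = C(n+1, 1) / (5)^(n+2).
  c_0 = 1/(5)^2 = 1/25.
  c_1 = 2/(5)^3 = 2/125.
  c_2 = 3/(5)^4 = 3/625.
The series is valid for |w/d| < 1, i.e. |z − z₀| < |d|.
Radius of convergence: R = |-3 − z₀| = |5| = 5 (distance from z₀ to the singularity z = -3).

c_0 = 1/25, c_1 = 2/125, c_2 = 3/625; R = 5.


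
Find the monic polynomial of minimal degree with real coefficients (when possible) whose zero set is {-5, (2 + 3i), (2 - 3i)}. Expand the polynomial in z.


The polynomial is p(z) = ∏_{α ∈ S} (z − α), where S = {-5, (2 + 3i), (2 - 3i)}.
Expanding the product yields: p(z) = z^3 + z^2 -7·z + 65.
Note conjugate pairs combine to real quadratics: (z − (2+3i))(z − (2−3i)) = z² − 4z + 13.
The resulting polynomial has degree 3 and real coefficients as required.

p(z) = z^3 + z^2 -7·z + 65.


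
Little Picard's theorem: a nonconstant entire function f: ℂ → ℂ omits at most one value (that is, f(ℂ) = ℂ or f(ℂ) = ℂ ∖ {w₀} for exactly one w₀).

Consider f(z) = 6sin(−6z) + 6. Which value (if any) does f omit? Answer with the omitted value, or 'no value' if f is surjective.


Little Picard bounds the complement of f(ℂ) to at most one point.
sin is entire and surjective onto ℂ: for every w ∈ ℂ, sin(ζ) = w has a solution ζ ∈ ℂ (e.g., via the complex inverse arcsin). With ζ = −6z this gives z = ζ/(-6). Then 6·sin(−6z) takes every value in 6·ℂ = ℂ, and adding 6 is a bijection of ℂ. So f is surjective and omits no value. (Note: only on the real line is sin bounded by [−1, 1].)

Omitted value: no value.


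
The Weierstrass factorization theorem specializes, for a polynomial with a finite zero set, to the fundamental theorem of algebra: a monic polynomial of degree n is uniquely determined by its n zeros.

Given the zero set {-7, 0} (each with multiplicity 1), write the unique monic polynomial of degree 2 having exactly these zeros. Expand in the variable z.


The polynomial is p(z) = ∏_{α ∈ S} (z − α), where S = {-7, 0}.
Expanding the product yields: p(z) = z^2 + 7·z.
The resulting polynomial has degree 2 and real coefficients as required.

p(z) = z^2 + 7·z.


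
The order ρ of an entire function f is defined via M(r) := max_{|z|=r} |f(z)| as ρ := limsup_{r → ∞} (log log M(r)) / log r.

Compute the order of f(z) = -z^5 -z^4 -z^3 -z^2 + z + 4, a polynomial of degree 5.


|f(z)| ≤ Σ|c_k|·r^k = O(r^5) as r → ∞. Polynomial growth is O(e^{r^ε}) for every ε > 0 (since r^5/e^{r^ε} → 0), so ρ ≤ ε for all ε > 0, i.e. ρ = 0. Every nonconstant polynomial has order 0.
Therefore ρ = 0.

Order ρ = 0.


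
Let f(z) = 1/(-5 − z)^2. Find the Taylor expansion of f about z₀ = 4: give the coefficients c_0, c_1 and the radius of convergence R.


Let w = z − z₀, so z = z₀ + w.
Then -5 − z = -5 − (z₀ + w) = (-5 − z₀) − w = -9 − w.
f(z) = 1/(-9 − w)^2 = (1/(-9)^2) · (1 − w/(-9))^{−2}.
By the binomial series (1−u)^{−2} = Σ_{n≥0} C(n+1, 1) u^n for |u|<1, with u = w/(-9):
  c_n = C(n+1, 1) / (-9)^(n+2).
  c_0 = 1/(-9)^2 = 1/81.
  c_1 = 2/(-9)^3 = -2/729.
The series is valid for |w/d| < 1, i.e. |z − z₀| < |d|.
Radius of convergence: R = |-5 − z₀| = |-9| = 9 (distance from z₀ to the singularity z = -5).

c_0 = 1/81, c_1 = -2/729; R = 9.


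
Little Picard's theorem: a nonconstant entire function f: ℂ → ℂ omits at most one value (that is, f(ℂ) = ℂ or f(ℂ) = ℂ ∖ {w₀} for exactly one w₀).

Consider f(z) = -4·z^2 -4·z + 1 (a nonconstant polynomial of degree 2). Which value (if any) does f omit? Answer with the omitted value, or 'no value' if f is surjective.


Little Picard bounds the complement of f(ℂ) to at most one point.
For every w ∈ ℂ, the equation p(z) − w = 0 is a nonconstant polynomial in z and hence has at least one root by the fundamental theorem of algebra. So p is surjective onto ℂ, omitting no value.

Omitted value: no value.


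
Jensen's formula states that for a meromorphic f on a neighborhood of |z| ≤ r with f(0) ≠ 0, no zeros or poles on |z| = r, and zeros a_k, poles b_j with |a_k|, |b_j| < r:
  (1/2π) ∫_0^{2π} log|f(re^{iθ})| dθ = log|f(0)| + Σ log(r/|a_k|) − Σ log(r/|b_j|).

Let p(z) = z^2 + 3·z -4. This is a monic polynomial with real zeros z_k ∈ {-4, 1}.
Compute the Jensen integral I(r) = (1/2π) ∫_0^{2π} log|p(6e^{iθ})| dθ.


Zeros: -4, 1; r = 6.
Inside |z| < r: -4, 1. Outside (|z| ≥ r): ∅.
p(0) = -4, so log|p(0)| = log(4) = 1.3863.
Apply Jensen: I(r) = log|p(0)| + Σ_k log(r/|z_k|), summed over zeros inside |z| < r.
  log(r/|z_k|) for z_k = -4: log(6/4) = 0.4055
  log(r/|z_k|) for z_k = 1: log(6/1) = 1.7918
Sum over inside zeros: 2.1972.
I(r) = log|p(0)| + (inside sum) = 1.3863 + 2.1972 = 3.5835.
Closed form (all zeros inside, monic): I(r) = n·log(r) = 2·log(6) = 3.5835. ✓

I(r) ≈ 3.5835.


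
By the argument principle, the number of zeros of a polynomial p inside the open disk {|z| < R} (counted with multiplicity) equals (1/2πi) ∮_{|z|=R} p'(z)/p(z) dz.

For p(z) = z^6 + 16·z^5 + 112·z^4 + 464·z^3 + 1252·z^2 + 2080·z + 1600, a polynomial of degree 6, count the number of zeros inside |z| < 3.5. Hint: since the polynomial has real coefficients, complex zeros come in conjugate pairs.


The zeros of p are: -4, (-1 + 3i), (-1 - 3i), -4, (-3 + 1i), (-3 - 1i).
Their magnitudes are: 4, 3.162, 3.162, 4, 3.162, 3.162.
Zeros with |z| < R = 3.5: (-1 + 3i), (-1 - 3i), (-3 + 1i), (-3 - 1i).
Count = 4.
By the argument principle, (1/2πi) ∮_{|z|=R} p'(z)/p(z) dz equals exactly this count.

Number of zeros inside |z| < 3.5: 4.


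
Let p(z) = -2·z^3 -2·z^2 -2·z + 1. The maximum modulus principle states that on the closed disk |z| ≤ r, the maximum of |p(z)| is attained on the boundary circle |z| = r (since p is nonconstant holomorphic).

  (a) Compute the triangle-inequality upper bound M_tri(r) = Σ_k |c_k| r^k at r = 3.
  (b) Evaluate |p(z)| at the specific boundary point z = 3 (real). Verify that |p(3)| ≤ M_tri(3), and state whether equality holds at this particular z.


Coefficients: c_0 = 1, c_1 = -2, c_2 = -2, c_3 = -2. Radius r = 3.
Part (a). Triangle bound: M_tri(r) = Σ_k |c_k| r^k
  = |1|·3^0 + |-2|·3^1 + |-2|·3^2 + |-2|·3^3
  = 1 + 6 + 18 + 54 = 79.
This bounds M(r) := max_{|z|=r} |p(z)| from above; equality holds iff all terms c_k z^k can be made to align in phase at a single z on |z|=r.
Part (b). At z = 3 (real, on the circle |z| = r):
  p(3) = (1)·3^0 + (-2)·3^1 + (-2)·3^2 + (-2)·3^3 = -77.
  |p(3)| = 77.
Check: |p(3)| = 77 ≤ 79 = M_tri(3). ✓ Equality does not hold at z = 3 (the coefficients have mixed signs, so the terms do not all align in phase there).

M_tri(3) = 79; |p(3)| = 77; equality at z=3: no.


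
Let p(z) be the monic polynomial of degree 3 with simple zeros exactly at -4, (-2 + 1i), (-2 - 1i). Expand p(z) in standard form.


The polynomial is p(z) = ∏_{α ∈ S} (z − α), where S = {-4, (-2 + 1i), (-2 - 1i)}.
Expanding the product yields: p(z) = z^3 + 8·z^2 + 21·z + 20.
Note conjugate pairs combine to real quadratics: (z − (-2+1i))(z − (-2−1i)) = z² + 4z + 5.
The resulting polynomial has degree 3 and real coefficients as required.

p(z) = z^3 + 8·z^2 + 21·z + 20.


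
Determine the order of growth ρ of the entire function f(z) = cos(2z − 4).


cos(w) is a linear combination of e^{iw} and e^{−iw} (or e^w, e^{−w} in the hyperbolic case), so |cos(w)| ≤ e^{|w|}. With w = 2z − 4, |w| ≤ 2|z| + 4 = 2r + 4 on |z| = r, giving M(r) ≤ e^{2r + 4}, so ρ ≤ 1. On a suitable ray (z = it for sin/cos; z = t for sinh/cosh, t real → ∞), |cos(2z − 4)| grows like e^{2|t|}/2, so ρ ≥ 1. Hence ρ = 1.
Therefore ρ = 1.

Order ρ = 1.


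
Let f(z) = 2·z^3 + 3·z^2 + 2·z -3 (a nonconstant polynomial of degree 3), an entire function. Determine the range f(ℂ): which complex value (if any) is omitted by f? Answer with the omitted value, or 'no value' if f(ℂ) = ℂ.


Little Picard bounds the complement of f(ℂ) to at most one point.
For every w ∈ ℂ, the equation p(z) − w = 0 is a nonconstant polynomial in z and hence has at least one root by the fundamental theorem of algebra. So p is surjective onto ℂ, omitting no value.

Omitted value: no value.


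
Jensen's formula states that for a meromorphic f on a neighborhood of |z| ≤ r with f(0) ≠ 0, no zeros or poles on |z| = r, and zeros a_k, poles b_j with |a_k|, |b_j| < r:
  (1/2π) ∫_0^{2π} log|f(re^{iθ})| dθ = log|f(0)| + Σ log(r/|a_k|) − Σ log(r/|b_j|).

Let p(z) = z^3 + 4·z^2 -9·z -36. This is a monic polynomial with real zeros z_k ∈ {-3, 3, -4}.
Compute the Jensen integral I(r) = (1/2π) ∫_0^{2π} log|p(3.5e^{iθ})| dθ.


Zeros: -4, -3, 3; r = 3.5.
Inside |z| < r: -3, 3. Outside (|z| ≥ r): -4.
p(0) = -36, so log|p(0)| = log(36) = 3.5835.
Apply Jensen: I(r) = log|p(0)| + Σ_k log(r/|z_k|), summed over zeros inside |z| < r.
  log(r/|z_k|) for z_k = -3: log(3.5/3) = 0.1542
  log(r/|z_k|) for z_k = 3: log(3.5/3) = 0.1542
  Outside zeros (-4) contribute nothing to the Jensen sum.
Sum over inside zeros: 0.3083.
I(r) = log|p(0)| + (inside sum) = 3.5835 + 0.3083 = 3.8918.
Note: since some zeros are outside |z| ≤ r, the simplified n·log(r) form does NOT apply — only the inside zeros contribute.

I(r) ≈ 3.8918.


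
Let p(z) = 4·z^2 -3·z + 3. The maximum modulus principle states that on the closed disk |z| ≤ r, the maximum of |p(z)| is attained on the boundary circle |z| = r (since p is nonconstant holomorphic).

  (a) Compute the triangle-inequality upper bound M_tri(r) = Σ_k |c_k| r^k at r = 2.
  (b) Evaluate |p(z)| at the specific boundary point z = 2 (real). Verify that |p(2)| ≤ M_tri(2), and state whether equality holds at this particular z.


Coefficients: c_0 = 3, c_1 = -3, c_2 = 4. Radius r = 2.
Part (a). Triangle bound: M_tri(r) = Σ_k |c_k| r^k
  = |3|·2^0 + |-3|·2^1 + |4|·2^2
  = 3 + 6 + 16 = 25.
This bounds M(r) := max_{|z|=r} |p(z)| from above; equality holds iff all terms c_k z^k can be made to align in phase at a single z on |z|=r.
Part (b). At z = 2 (real, on the circle |z| = r):
  p(2) = (3)·2^0 + (-3)·2^1 + (4)·2^2 = 13.
  |p(2)| = 13.
Check: |p(2)| = 13 ≤ 25 = M_tri(2). ✓ Equality does not hold at z = 2 (the coefficients have mixed signs, so the terms do not all align in phase there).

M_tri(2) = 25; |p(2)| = 13; equality at z=2: no.


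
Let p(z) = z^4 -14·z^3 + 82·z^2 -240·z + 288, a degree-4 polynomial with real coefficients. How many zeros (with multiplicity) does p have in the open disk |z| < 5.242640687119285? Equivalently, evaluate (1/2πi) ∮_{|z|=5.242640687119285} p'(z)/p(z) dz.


The zeros of p are: 4, (3 + 3i), (3 - 3i), 4.
Their magnitudes are: 4, 4.243, 4.243, 4.
Zeros with |z| < R = 5.242640687119285: 4, (3 + 3i), (3 - 3i), 4.
Count = 4.
By the argument principle, (1/2πi) ∮_{|z|=R} p'(z)/p(z) dz equals exactly this count.

Number of zeros inside |z| < 5.242640687119285: 4.


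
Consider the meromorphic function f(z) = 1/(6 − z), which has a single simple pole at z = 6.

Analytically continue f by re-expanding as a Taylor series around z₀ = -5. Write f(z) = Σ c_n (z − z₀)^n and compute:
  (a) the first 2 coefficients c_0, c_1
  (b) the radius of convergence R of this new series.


Let w = z − z₀, so z = z₀ + w.
Then 6 − z = 6 − (z₀ + w) = (6 − z₀) − w = 11 − w.
f(z) = 1/(11 − w) = (1/(11)) · 1/(1 − w/(11)) = Σ_{n≥0} w^n / (11)^(n+1).
So c_n = 1/(11)^(n+1):
  c_0 = 1/(11)^1 = 1/11.
  c_1 = 1/(11)^2 = 1/121.
The series is valid for |w/d| < 1, i.e. |z − z₀| < |d|.
Radius of convergence: R = |6 − z₀| = |11| = 11 (distance from z₀ to the singularity z = 6).

c_0 = 1/11, c_1 = 1/121; R = 11.


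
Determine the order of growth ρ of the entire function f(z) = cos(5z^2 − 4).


Write cos(w) = (e^{iw} ± e^{−iw})/(2 or 2i), so |cos(w)| ≤ e^{|w|}. With w = 5z^2 − 4, |w| ≤ 5r^2 + 4 on |z|=r, giving M(r) ≤ e^{5r^2 + 4} and ρ ≤ 2. For the lower bound, choose z on |z|=r with 5z^2 purely imaginary of modulus 5r^2; then |cos(5z^2 − 4)| grows like e^{5r^2}/2, so ρ ≥ 2. Hence ρ = 2.
Therefore ρ = 2.

Order ρ = 2.


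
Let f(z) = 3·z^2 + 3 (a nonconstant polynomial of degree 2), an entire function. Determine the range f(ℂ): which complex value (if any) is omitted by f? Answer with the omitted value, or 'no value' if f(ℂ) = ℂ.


Little Picard bounds the complement of f(ℂ) to at most one point.
For every w ∈ ℂ, the equation p(z) − w = 0 is a nonconstant polynomial in z and hence has at least one root by the fundamental theorem of algebra. So p is surjective onto ℂ, omitting no value.

Omitted value: no value.
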